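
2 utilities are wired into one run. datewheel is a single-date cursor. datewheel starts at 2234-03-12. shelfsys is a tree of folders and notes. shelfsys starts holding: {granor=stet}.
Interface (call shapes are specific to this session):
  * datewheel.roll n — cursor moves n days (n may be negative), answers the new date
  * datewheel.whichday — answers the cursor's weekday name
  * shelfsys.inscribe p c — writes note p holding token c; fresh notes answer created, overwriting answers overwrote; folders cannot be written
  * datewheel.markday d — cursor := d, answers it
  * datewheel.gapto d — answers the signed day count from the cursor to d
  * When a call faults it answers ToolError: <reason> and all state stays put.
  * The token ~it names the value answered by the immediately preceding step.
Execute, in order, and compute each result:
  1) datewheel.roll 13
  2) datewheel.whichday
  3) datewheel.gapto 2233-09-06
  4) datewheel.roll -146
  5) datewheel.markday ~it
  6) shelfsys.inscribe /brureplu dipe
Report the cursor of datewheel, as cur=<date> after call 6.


-> datewheel.roll(n=13)
<- 2234-03-25
-> datewheel.whichday()
<- Tuesday
-> datewheel.gapto(d=2233-09-06)
<- -200
-> datewheel.roll(n=-146)
<- 2233-10-30
-> datewheel.markday(d=~it)
<- 2233-10-30
-> shelfsys.inscribe(p=/brureplu, c=dipe)
<- created

Answer: cur=2233-10-30


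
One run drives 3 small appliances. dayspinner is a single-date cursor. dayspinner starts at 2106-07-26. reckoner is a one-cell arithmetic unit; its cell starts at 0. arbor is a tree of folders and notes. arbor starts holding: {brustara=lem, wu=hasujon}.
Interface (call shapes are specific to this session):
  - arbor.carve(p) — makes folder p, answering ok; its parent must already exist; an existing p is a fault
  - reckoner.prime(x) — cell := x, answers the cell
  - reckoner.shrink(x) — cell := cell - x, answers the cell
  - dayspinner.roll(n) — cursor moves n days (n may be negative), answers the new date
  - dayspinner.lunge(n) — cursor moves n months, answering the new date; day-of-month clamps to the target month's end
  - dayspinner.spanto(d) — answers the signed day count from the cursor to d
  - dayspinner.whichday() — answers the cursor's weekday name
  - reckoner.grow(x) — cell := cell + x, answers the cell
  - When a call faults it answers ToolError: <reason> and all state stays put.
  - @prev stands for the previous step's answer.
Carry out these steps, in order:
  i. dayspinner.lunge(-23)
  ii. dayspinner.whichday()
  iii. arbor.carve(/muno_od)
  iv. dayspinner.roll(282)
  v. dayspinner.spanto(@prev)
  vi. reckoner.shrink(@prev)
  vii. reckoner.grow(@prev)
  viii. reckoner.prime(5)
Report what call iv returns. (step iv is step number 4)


Answer: 2105-06-04

Derivation:
Do: dayspinner.lunge[n: -23]
See: 2104-08-26
Do: dayspinner.whichday[]
See: Tuesday
Do: arbor.carve[p: /muno_od]
See: ok
Do: dayspinner.roll[n: 282]
See: 2105-06-04
Do: dayspinner.spanto[d: @prev]
See: 0
Do: reckoner.shrink[x: @prev]
See: 0
Do: reckoner.grow[x: @prev]
See: 0
Do: reckoner.prime[x: 5]
See: 5


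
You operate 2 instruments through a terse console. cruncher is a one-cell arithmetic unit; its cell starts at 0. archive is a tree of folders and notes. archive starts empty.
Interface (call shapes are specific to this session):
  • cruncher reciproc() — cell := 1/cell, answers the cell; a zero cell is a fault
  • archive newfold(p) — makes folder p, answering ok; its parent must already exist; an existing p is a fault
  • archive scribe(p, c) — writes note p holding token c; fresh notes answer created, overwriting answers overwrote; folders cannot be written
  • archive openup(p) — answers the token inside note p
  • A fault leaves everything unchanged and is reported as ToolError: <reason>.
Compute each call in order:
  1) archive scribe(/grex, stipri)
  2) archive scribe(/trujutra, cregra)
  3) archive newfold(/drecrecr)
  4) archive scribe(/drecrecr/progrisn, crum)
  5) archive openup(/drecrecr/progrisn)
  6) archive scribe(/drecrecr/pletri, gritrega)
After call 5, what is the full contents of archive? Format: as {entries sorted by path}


Answer: {drecrecr/, drecrecr/progrisn=crum, grex=stipri, trujutra=cregra}

Derivation:
% archive scribe(p: /grex, c: stipri) => created
% archive scribe(p: /trujutra, c: cregra) => created
% archive newfold(p: /drecrecr) => ok
% archive scribe(p: /drecrecr/progrisn, c: crum) => created
% archive openup(p: /drecrecr/progrisn) => crum
% archive scribe(p: /drecrecr/pletri, c: gritrega) => created


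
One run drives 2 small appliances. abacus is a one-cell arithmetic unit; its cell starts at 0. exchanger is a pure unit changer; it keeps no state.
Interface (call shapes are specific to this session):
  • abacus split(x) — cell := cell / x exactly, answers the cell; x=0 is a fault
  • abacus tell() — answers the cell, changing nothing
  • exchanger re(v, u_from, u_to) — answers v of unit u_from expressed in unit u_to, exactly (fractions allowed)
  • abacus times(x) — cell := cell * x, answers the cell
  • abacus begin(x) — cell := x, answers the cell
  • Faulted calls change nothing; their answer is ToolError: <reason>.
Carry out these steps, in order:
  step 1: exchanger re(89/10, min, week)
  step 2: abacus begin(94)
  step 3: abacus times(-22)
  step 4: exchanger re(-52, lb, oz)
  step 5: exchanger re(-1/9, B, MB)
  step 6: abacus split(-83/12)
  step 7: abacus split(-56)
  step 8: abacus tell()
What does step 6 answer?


Next I call exchanger re with v='89/10', u_from='min', u_to='week', and observe 89/100800.
Invoking abacus begin with x='94', and get 94.
I run abacus times with x='-22': -2068.
I call exchanger re with v='-52', u_from='lb', u_to='oz', and get -832.
I use exchanger re with v='-1/9', u_from='B', u_to='MB', → -1/9000000.
I try abacus split with x='-83/12', — result: 24816/83.
Next I call abacus split with x='-56', which returns -3102/581.
I invoke abacus tell, yielding -3102/581.

Answer: 24816/83


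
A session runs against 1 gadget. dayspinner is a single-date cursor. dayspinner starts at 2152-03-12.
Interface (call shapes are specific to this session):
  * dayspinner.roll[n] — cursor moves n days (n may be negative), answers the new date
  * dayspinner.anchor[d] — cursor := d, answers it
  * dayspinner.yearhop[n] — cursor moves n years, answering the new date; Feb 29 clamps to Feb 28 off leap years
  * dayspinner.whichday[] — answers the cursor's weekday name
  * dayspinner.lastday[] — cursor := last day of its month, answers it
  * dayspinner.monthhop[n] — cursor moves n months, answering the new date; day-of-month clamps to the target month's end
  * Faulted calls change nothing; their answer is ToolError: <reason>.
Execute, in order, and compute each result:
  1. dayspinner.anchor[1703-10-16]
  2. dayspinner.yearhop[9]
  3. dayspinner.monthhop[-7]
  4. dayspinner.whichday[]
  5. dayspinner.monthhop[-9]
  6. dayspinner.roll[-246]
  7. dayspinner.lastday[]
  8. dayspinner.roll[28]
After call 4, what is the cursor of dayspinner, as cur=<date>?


==> dayspinner.anchor(1703-10-16)
<== 1703-10-16
==> dayspinner.yearhop(9)
<== 1712-10-16
==> dayspinner.monthhop(-7)
<== 1712-03-16
==> dayspinner.whichday()
<== Wednesday
==> dayspinner.monthhop(-9)
<== 1711-06-16
==> dayspinner.roll(-246)
<== 1710-10-13
==> dayspinner.lastday()
<== 1710-10-31
==> dayspinner.roll(28)
<== 1710-11-28

Answer: cur=1712-03-16


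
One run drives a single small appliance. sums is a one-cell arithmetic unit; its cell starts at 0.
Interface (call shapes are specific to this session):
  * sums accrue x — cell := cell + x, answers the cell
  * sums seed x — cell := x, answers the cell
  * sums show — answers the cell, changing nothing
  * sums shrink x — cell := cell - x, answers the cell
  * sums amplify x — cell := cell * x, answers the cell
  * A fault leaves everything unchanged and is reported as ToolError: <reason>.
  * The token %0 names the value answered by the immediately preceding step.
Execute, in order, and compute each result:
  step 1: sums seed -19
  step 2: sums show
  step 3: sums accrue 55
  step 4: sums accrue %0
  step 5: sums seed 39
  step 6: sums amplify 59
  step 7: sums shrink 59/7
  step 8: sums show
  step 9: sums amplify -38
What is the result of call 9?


Using sums seed on x=-19, which returns -19.
Invoking sums show: -19.
Invoking sums accrue on x=55, yielding 36.
Using sums accrue on x=%0: 72.
Invoking sums seed on x=39, — result: 39.
Next I call sums amplify on x=59, and get 2301.
Calling sums shrink on x=59/7, → 16048/7.
Using sums show: 16048/7.
I run sums amplify on x=-38, which returns -609824/7.

Answer: -609824/7


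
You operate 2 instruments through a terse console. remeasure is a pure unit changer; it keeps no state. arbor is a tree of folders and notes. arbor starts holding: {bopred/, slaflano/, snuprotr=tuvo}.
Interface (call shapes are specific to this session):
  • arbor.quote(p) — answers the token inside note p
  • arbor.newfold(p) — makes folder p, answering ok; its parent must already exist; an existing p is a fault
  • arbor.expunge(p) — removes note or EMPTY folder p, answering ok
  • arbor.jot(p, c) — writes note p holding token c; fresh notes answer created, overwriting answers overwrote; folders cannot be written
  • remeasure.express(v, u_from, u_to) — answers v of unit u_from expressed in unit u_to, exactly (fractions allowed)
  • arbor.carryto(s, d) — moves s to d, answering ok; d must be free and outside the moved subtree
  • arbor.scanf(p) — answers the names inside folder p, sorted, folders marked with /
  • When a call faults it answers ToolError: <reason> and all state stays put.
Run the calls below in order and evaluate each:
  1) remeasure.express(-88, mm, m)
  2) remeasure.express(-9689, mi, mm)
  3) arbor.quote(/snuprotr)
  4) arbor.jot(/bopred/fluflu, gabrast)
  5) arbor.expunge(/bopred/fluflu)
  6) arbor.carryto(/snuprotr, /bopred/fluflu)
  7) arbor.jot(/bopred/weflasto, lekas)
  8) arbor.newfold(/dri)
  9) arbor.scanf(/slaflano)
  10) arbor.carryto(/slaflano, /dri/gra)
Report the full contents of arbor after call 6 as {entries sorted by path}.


Answer: {bopred/, bopred/fluflu=tuvo, slaflano/}

Derivation:
Invoking remeasure.express(-88, mm, m), and get -11/125.
Calling remeasure.express(-9689, mi, mm), which returns -15592934016.
Now I run arbor.quote(/snuprotr), and get tuvo.
Calling arbor.jot(/bopred/fluflu, gabrast), and observe created.
Then arbor.expunge(/bopred/fluflu), → ok.
I call arbor.carryto(/snuprotr, /bopred/fluflu): ok.
Calling arbor.jot(/bopred/weflasto, lekas), → created.
Calling arbor.newfold(/dri): ok.
I try arbor.scanf(/slaflano): [].
Now I run arbor.carryto(/slaflano, /dri/gra), → ok.


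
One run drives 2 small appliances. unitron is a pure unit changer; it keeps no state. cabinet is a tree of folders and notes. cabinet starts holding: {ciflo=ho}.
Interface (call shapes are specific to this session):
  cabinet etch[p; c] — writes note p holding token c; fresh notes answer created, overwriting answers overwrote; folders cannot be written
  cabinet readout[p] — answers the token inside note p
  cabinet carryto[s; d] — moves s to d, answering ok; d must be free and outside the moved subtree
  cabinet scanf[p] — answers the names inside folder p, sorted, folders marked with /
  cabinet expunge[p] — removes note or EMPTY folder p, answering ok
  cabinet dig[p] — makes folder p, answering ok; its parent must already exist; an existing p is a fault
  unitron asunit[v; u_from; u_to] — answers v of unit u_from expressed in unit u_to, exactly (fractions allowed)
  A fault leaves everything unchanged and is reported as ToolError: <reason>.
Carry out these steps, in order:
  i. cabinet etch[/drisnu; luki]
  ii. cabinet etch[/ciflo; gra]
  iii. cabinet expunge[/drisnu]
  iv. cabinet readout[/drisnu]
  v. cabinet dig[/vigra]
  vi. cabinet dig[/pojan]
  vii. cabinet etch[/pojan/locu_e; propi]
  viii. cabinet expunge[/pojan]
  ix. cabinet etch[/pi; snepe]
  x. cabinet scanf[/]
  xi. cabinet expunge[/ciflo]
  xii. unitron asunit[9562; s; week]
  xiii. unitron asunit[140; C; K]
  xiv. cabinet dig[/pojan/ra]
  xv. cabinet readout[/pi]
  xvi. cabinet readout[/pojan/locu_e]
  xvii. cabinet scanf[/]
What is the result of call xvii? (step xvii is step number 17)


# 1. cabinet etch(p→/drisnu, c→luki) == created
# 2. cabinet etch(p→/ciflo, c→gra) == overwrote
# 3. cabinet expunge(p→/drisnu) == ok
# 4. cabinet readout(p→/drisnu) == ToolError: not found
# 5. cabinet dig(p→/vigra) == ok
# 6. cabinet dig(p→/pojan) == ok
# 7. cabinet etch(p→/pojan/locu_e, c→propi) == created
# 8. cabinet expunge(p→/pojan) == ToolError: not empty
# 9. cabinet etch(p→/pi, c→snepe) == created
# 10. cabinet scanf(p→/) == [ciflo, pi, pojan/, vigra/]
# 11. cabinet expunge(p→/ciflo) == ok
# 12. unitron asunit(v→9562, u_from→s, u_to→week) == 683/43200
# 13. unitron asunit(v→140, u_from→C, u_to→K) == 8263/20
# 14. cabinet dig(p→/pojan/ra) == ok
# 15. cabinet readout(p→/pi) == snepe
# 16. cabinet readout(p→/pojan/locu_e) == propi
# 17. cabinet scanf(p→/) == [pi, pojan/, vigra/]

Answer: [pi, pojan/, vigra/]


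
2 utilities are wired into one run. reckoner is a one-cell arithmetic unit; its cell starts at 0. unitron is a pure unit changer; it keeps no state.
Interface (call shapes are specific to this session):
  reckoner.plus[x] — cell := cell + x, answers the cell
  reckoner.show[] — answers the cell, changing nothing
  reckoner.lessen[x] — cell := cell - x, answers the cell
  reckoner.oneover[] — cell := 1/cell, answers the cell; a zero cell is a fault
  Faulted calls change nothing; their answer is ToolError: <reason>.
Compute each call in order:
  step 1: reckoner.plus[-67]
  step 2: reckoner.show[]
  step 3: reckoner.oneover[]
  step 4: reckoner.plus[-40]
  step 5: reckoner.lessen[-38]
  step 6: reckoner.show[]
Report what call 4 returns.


$ reckoner.plus x=-67
:: -67
$ reckoner.show
:: -67
$ reckoner.oneover
:: -1/67
$ reckoner.plus x=-40
:: -2681/67
$ reckoner.lessen x=-38
:: -135/67
$ reckoner.show
:: -135/67

Answer: -2681/67


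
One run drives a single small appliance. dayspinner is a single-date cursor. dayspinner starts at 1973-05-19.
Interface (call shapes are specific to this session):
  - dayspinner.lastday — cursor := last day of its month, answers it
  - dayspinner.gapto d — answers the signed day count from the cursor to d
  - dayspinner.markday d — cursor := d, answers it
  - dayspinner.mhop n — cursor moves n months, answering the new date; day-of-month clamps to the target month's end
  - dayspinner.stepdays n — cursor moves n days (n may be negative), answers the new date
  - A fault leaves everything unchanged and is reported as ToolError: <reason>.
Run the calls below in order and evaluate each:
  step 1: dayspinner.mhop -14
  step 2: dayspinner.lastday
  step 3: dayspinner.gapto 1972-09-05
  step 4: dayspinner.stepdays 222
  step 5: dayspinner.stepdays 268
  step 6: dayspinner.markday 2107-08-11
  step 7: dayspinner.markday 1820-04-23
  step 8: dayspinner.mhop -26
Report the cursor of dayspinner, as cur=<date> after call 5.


Answer: cur=1973-08-03

Derivation:
;; 1. dayspinner.mhop(n='-14') -> 1972-03-19
;; 2. dayspinner.lastday() -> 1972-03-31
;; 3. dayspinner.gapto(d='1972-09-05') -> 158
;; 4. dayspinner.stepdays(n='222') -> 1972-11-08
;; 5. dayspinner.stepdays(n='268') -> 1973-08-03
;; 6. dayspinner.markday(d='2107-08-11') -> 2107-08-11
;; 7. dayspinner.markday(d='1820-04-23') -> 1820-04-23
;; 8. dayspinner.mhop(n='-26') -> 1818-02-23


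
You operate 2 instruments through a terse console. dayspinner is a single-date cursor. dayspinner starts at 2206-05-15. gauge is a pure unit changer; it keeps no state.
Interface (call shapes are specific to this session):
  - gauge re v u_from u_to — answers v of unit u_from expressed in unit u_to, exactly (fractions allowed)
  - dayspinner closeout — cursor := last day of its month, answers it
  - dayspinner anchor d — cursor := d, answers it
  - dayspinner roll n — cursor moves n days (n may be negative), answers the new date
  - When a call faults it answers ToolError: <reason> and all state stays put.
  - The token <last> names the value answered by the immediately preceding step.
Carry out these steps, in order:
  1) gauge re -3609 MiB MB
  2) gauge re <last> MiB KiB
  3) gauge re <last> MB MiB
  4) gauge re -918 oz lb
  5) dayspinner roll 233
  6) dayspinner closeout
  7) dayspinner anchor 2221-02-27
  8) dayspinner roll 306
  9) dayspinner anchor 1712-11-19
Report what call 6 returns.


Answer: 2207-01-31

Derivation:
I invoke gauge re with -3609, MiB, MB, and get -59129856/15625.
Now I run gauge re with <last>, MiB, KiB, and observe -60548972544/15625.
I run gauge re with <last>, MB, MiB, and see -3695616.
Next I call gauge re with -918, oz, lb: -459/8.
Calling dayspinner roll with 233, which returns 2207-01-03.
Invoking dayspinner closeout, → 2207-01-31.
Then dayspinner anchor with 2221-02-27, — result: 2221-02-27.
Invoking dayspinner roll with 306, yielding 2221-12-30.
I run dayspinner anchor with 1712-11-19: 1712-11-19.


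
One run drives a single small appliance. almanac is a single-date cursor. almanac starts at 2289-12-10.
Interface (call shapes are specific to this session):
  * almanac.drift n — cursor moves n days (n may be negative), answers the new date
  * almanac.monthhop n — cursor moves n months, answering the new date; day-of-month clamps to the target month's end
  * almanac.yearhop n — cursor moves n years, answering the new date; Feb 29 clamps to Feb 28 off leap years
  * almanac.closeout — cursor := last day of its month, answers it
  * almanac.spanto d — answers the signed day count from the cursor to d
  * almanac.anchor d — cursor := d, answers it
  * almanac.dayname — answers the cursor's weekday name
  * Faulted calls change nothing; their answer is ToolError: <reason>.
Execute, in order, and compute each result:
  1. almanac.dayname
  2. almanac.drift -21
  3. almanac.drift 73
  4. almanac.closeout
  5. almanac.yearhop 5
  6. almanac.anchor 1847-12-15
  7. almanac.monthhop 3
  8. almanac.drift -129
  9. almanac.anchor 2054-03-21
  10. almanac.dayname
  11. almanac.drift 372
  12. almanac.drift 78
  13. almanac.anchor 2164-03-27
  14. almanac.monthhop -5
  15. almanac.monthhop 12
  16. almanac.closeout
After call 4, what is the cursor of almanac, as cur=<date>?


;; 1. almanac.dayname() => Tuesday
;; 2. almanac.drift(-21) => 2289-11-19
;; 3. almanac.drift(73) => 2290-01-31
;; 4. almanac.closeout() => 2290-01-31
;; 5. almanac.yearhop(5) => 2295-01-31
;; 6. almanac.anchor(1847-12-15) => 1847-12-15
;; 7. almanac.monthhop(3) => 1848-03-15
;; 8. almanac.drift(-129) => 1847-11-07
;; 9. almanac.anchor(2054-03-21) => 2054-03-21
;; 10. almanac.dayname() => Saturday
;; 11. almanac.drift(372) => 2055-03-28
;; 12. almanac.drift(78) => 2055-06-14
;; 13. almanac.anchor(2164-03-27) => 2164-03-27
;; 14. almanac.monthhop(-5) => 2163-10-27
;; 15. almanac.monthhop(12) => 2164-10-27
;; 16. almanac.closeout() => 2164-10-31

Answer: cur=2290-01-31


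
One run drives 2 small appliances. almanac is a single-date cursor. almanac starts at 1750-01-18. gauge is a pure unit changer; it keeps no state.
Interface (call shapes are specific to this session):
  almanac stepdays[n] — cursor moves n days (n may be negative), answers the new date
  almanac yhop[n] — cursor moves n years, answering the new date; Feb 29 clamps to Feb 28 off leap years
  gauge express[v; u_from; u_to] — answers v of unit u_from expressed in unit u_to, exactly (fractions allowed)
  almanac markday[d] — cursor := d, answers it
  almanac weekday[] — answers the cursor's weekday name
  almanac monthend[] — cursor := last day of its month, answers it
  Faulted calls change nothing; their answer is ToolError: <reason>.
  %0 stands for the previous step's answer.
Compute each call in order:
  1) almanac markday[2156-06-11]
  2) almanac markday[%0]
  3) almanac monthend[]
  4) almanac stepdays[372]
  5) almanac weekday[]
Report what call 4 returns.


Now I run almanac markday using d=2156-06-11, — result: 2156-06-11.
I use almanac markday using d=%0, — result: 2156-06-11.
I use almanac monthend(), and see 2156-06-30.
Using almanac stepdays using n=372, and see 2157-07-07.
I run almanac weekday, giving Thursday.

Answer: 2157-07-07


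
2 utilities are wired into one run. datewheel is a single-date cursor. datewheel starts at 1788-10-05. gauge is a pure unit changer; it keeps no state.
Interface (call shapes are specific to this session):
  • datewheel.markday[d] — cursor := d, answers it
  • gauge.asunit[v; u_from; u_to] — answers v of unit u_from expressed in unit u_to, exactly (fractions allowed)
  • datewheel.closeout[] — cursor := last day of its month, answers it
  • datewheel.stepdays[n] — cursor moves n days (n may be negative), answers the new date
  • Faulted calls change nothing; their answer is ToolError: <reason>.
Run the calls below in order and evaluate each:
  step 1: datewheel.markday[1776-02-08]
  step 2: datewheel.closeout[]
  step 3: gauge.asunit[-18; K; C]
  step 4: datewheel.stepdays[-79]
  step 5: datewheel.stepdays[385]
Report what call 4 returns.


Answer: 1775-12-12

Derivation:
> datewheel.markday d='1776-02-08'
[out] 1776-02-08
> datewheel.closeout
[out] 1776-02-29
> gauge.asunit v='-18' u_from='K' u_to='C'
[out] -5823/20
> datewheel.stepdays n='-79'
[out] 1775-12-12
> datewheel.stepdays n='385'
[out] 1776-12-31


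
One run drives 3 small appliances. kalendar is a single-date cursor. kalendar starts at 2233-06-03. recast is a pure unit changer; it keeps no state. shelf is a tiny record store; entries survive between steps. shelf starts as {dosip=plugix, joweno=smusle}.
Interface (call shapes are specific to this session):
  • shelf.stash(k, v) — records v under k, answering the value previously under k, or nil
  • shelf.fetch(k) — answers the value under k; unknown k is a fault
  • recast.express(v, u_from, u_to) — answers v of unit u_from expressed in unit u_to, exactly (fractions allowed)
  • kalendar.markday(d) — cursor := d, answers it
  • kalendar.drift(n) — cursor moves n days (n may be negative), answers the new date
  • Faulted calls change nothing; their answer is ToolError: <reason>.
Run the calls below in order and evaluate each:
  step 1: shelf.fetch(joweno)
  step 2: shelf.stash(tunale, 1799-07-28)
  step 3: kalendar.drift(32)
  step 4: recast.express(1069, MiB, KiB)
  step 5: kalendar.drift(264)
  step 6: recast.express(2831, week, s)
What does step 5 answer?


Answer: 2234-03-26

Derivation:
>> fetch(k: joweno)
<< smusle
>> stash(k: tunale, v: 1799-07-28)
<< nil
>> drift(n: 32)
<< 2233-07-05
>> express(v: 1069, u_from: MiB, u_to: KiB)
<< 1094656
>> drift(n: 264)
<< 2234-03-26
>> express(v: 2831, u_from: week, u_to: s)
<< 1712188800


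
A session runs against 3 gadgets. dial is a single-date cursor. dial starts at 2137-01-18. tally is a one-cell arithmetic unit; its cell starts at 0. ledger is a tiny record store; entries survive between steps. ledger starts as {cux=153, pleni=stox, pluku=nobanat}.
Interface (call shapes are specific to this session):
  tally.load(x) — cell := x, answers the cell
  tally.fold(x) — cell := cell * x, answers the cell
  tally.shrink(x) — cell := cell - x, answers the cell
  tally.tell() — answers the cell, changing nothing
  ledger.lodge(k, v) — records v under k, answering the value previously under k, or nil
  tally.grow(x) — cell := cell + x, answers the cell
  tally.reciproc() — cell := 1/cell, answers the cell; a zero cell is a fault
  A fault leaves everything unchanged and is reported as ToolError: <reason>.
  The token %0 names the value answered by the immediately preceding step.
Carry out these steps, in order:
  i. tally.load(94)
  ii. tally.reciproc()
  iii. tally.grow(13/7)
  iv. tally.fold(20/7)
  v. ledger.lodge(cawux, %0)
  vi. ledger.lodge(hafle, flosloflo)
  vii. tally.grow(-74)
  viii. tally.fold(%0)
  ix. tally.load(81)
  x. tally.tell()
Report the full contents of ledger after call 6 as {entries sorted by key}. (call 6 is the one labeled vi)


Answer: {cawux=12290/2303, cux=153, hafle=flosloflo, pleni=stox, pluku=nobanat}

Derivation:
·→ tally.load(94)
·← 94
·→ tally.reciproc()
·← 1/94
·→ tally.grow(13/7)
·← 1229/658
·→ tally.fold(20/7)
·← 12290/2303
·→ ledger.lodge(cawux, %0)
·← nil
·→ ledger.lodge(hafle, flosloflo)
·← nil
·→ tally.grow(-74)
·← -158132/2303
·→ tally.fold(%0)
·← 25005729424/5303809
·→ tally.load(81)
·← 81
·→ tally.tell()
·← 81


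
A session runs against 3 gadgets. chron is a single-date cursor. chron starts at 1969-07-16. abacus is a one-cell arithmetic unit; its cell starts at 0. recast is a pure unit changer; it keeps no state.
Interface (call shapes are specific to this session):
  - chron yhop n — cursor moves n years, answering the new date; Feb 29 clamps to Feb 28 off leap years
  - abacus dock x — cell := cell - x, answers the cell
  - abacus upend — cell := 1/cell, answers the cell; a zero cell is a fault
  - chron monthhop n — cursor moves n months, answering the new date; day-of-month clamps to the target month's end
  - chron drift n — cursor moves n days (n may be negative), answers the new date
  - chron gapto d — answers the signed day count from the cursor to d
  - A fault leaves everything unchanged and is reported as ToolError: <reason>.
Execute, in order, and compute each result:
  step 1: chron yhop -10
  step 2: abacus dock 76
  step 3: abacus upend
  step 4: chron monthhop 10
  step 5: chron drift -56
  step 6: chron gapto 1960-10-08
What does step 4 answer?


Answer: 1960-05-16

Derivation:
~$ chron yhop n: -10
= 1959-07-16
~$ abacus dock x: 76
= -76
~$ abacus upend
= -1/76
~$ chron monthhop n: 10
= 1960-05-16
~$ chron drift n: -56
= 1960-03-21
~$ chron gapto d: 1960-10-08
= 201


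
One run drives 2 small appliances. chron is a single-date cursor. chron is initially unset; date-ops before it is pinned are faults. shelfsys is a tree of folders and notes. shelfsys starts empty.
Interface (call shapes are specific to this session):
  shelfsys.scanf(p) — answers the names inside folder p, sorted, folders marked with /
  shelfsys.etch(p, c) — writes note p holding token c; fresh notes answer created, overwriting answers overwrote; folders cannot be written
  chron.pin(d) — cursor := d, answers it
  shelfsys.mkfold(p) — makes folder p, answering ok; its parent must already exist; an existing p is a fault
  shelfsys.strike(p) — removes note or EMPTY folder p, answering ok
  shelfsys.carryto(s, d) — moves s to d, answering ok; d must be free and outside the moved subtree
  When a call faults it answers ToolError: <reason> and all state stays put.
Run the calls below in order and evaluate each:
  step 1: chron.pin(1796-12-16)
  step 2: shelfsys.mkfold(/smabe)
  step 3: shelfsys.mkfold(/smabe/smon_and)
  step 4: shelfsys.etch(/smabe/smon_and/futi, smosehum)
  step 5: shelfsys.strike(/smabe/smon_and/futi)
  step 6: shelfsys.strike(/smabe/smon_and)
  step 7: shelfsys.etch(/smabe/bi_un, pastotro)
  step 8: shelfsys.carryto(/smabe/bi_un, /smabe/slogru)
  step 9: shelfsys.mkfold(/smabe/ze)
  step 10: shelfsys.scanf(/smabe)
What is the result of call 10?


I try chron.pin on d→1796-12-16: 1796-12-16.
I try shelfsys.mkfold on p→/smabe, — result: ok.
I run shelfsys.mkfold on p→/smabe/smon_and, — result: ok.
Calling shelfsys.etch on p→/smabe/smon_and/futi, c→smosehum, yielding created.
Using shelfsys.strike on p→/smabe/smon_and/futi, yielding ok.
I use shelfsys.strike on p→/smabe/smon_and, → ok.
I use shelfsys.etch on p→/smabe/bi_un, c→pastotro, which returns created.
I run shelfsys.carryto on s→/smabe/bi_un, d→/smabe/slogru, — result: ok.
I try shelfsys.mkfold on p→/smabe/ze, and get ok.
Calling shelfsys.scanf on p→/smabe, — result: [slogru, ze/].

Answer: [slogru, ze/]


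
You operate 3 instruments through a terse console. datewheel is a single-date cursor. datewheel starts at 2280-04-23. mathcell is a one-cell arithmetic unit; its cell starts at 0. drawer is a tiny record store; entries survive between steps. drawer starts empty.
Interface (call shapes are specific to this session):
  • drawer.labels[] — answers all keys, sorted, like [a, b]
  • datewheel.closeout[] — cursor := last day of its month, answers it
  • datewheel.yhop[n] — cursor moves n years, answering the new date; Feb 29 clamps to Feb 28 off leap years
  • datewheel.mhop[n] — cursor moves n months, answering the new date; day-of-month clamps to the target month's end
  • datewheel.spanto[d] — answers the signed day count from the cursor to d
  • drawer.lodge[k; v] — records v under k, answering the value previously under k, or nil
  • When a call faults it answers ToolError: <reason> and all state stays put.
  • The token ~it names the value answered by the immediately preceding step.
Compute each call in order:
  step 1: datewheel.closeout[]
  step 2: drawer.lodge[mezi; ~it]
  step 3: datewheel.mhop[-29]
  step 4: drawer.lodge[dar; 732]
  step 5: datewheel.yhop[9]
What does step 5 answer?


Answer: 2286-11-30

Derivation:
→ datewheel.closeout()
← 2280-04-30
→ drawer.lodge(k→mezi, v→~it)
← nil
→ datewheel.mhop(n→-29)
← 2277-11-30
→ drawer.lodge(k→dar, v→732)
← nil
→ datewheel.yhop(n→9)
← 2286-11-30


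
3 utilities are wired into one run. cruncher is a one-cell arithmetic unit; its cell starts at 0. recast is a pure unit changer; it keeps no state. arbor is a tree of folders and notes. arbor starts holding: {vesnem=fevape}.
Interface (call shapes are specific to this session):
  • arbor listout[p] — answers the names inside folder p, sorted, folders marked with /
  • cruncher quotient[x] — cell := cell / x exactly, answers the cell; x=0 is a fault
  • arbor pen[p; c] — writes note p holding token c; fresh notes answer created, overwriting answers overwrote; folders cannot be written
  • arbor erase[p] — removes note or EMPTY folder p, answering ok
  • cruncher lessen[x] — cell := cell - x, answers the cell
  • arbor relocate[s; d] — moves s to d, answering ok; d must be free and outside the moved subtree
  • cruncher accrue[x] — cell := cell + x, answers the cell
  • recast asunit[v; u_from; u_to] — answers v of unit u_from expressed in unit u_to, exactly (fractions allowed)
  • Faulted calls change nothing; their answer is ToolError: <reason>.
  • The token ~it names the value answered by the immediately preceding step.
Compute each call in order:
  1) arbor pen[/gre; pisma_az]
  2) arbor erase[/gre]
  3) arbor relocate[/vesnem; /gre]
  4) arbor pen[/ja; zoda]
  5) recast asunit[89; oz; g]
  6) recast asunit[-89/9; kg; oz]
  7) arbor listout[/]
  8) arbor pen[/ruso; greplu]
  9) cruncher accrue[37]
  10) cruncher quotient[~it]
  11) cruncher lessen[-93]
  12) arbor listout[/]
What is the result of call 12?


Answer: [gre, ja, ruso]

Derivation:
-- arbor pen(p=/gre, c=pisma_az) ~> created
-- arbor erase(p=/gre) ~> ok
-- arbor relocate(s=/vesnem, d=/gre) ~> ok
-- arbor pen(p=/ja, c=zoda) ~> created
-- recast asunit(v=89, u_from=oz, u_to=g) ~> 4036972093/1600000
-- recast asunit(v=-89/9, u_from=kg, u_to=oz) ~> -142400000000/408233133
-- arbor listout(p=/) ~> [gre, ja]
-- arbor pen(p=/ruso, c=greplu) ~> created
-- cruncher accrue(x=37) ~> 37
-- cruncher quotient(x=~it) ~> 1
-- cruncher lessen(x=-93) ~> 94
-- arbor listout(p=/) ~> [gre, ja, ruso]


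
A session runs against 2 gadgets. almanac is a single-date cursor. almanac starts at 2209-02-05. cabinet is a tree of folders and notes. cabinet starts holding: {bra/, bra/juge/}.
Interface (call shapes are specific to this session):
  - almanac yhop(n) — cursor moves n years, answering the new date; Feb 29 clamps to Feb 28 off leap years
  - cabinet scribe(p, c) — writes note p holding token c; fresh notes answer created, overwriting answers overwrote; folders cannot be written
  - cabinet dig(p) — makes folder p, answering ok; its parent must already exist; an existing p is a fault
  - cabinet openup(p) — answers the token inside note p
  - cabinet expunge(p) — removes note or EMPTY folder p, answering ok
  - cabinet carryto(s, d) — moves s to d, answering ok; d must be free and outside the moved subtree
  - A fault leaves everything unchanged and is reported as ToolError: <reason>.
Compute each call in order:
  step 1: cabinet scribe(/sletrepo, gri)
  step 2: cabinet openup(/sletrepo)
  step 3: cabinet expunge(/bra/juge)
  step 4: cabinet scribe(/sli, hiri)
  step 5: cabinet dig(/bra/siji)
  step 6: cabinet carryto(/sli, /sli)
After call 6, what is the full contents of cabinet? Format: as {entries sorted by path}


Answer: {bra/, bra/siji/, sletrepo=gri, sli=hiri}

Derivation:
% cabinet scribe(p='/sletrepo', c='gri') -> created
% cabinet openup(p='/sletrepo') -> gri
% cabinet expunge(p='/bra/juge') -> ok
% cabinet scribe(p='/sli', c='hiri') -> created
% cabinet dig(p='/bra/siji') -> ok
% cabinet carryto(s='/sli', d='/sli') -> ToolError: exists


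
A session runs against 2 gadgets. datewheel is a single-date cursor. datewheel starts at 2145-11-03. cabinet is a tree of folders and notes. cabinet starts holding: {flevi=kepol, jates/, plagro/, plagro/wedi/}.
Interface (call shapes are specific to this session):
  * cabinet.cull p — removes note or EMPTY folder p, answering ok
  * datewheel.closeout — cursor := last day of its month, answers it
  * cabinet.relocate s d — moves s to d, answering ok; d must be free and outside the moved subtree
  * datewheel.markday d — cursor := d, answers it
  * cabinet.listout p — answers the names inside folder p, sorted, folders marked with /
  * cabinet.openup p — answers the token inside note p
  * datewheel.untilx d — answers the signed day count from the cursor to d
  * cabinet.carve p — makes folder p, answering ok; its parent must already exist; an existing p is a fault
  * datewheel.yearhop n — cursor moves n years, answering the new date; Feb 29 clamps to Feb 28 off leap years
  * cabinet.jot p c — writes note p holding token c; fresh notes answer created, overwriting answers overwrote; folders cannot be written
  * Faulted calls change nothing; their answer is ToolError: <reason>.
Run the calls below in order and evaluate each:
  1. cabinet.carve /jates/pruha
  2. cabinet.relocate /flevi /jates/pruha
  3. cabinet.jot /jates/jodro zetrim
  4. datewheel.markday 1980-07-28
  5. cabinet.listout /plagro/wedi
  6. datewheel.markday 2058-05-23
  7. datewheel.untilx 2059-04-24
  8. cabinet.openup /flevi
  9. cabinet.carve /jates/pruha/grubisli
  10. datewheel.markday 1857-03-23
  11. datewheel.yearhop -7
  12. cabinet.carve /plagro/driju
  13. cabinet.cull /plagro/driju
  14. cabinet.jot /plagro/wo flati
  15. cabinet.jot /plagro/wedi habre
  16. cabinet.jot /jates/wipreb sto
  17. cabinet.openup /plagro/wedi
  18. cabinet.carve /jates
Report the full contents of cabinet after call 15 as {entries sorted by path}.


→ cabinet.carve(p=/jates/pruha)
← ok
→ cabinet.relocate(s=/flevi, d=/jates/pruha)
← ToolError: exists
→ cabinet.jot(p=/jates/jodro, c=zetrim)
← created
→ datewheel.markday(d=1980-07-28)
← 1980-07-28
→ cabinet.listout(p=/plagro/wedi)
← []
→ datewheel.markday(d=2058-05-23)
← 2058-05-23
→ datewheel.untilx(d=2059-04-24)
← 336
→ cabinet.openup(p=/flevi)
← kepol
→ cabinet.carve(p=/jates/pruha/grubisli)
← ok
→ datewheel.markday(d=1857-03-23)
← 1857-03-23
→ datewheel.yearhop(n=-7)
← 1850-03-23
→ cabinet.carve(p=/plagro/driju)
← ok
→ cabinet.cull(p=/plagro/driju)
← ok
→ cabinet.jot(p=/plagro/wo, c=flati)
← created
→ cabinet.jot(p=/plagro/wedi, c=habre)
← ToolError: is a directory
→ cabinet.jot(p=/jates/wipreb, c=sto)
← created
→ cabinet.openup(p=/plagro/wedi)
← ToolError: is a directory
→ cabinet.carve(p=/jates)
← ToolError: exists

Answer: {flevi=kepol, jates/, jates/jodro=zetrim, jates/pruha/, jates/pruha/grubisli/, plagro/, plagro/wedi/, plagro/wo=flati}


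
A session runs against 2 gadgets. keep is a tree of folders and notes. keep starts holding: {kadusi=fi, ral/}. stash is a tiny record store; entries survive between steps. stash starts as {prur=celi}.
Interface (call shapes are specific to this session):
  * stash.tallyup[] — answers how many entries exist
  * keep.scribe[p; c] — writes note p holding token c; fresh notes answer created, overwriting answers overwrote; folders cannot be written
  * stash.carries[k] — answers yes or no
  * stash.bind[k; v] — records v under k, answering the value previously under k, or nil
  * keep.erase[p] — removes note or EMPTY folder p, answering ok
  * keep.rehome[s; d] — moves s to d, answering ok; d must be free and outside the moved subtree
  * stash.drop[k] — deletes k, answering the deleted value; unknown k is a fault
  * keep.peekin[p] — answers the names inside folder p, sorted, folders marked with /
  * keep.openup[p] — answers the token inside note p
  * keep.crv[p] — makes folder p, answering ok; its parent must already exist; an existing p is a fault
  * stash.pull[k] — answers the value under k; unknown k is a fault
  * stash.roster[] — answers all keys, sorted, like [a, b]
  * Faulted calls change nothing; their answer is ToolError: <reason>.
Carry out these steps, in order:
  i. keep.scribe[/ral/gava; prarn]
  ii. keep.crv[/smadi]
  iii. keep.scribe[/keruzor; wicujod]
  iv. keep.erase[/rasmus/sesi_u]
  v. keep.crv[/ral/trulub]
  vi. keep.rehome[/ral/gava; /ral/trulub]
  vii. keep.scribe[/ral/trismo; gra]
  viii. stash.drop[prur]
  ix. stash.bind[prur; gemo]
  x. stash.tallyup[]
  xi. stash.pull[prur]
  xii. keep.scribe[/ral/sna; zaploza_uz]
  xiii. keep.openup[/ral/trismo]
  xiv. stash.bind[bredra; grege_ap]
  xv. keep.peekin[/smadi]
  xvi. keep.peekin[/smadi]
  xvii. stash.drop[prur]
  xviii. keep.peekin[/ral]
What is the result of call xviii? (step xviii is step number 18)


Answer: [gava, sna, trismo, trulub/]

Derivation:
→ keep.scribe(/ral/gava, prarn)
← created
→ keep.crv(/smadi)
← ok
→ keep.scribe(/keruzor, wicujod)
← created
→ keep.erase(/rasmus/sesi_u)
← ToolError: not found
→ keep.crv(/ral/trulub)
← ok
→ keep.rehome(/ral/gava, /ral/trulub)
← ToolError: exists
→ keep.scribe(/ral/trismo, gra)
← created
→ stash.drop(prur)
← celi
→ stash.bind(prur, gemo)
← nil
→ stash.tallyup()
← 1
→ stash.pull(prur)
← gemo
→ keep.scribe(/ral/sna, zaploza_uz)
← created
→ keep.openup(/ral/trismo)
← gra
→ stash.bind(bredra, grege_ap)
← nil
→ keep.peekin(/smadi)
← []
→ keep.peekin(/smadi)
← []
→ stash.drop(prur)
← gemo
→ keep.peekin(/ral)
← [gava, sna, trismo, trulub/]


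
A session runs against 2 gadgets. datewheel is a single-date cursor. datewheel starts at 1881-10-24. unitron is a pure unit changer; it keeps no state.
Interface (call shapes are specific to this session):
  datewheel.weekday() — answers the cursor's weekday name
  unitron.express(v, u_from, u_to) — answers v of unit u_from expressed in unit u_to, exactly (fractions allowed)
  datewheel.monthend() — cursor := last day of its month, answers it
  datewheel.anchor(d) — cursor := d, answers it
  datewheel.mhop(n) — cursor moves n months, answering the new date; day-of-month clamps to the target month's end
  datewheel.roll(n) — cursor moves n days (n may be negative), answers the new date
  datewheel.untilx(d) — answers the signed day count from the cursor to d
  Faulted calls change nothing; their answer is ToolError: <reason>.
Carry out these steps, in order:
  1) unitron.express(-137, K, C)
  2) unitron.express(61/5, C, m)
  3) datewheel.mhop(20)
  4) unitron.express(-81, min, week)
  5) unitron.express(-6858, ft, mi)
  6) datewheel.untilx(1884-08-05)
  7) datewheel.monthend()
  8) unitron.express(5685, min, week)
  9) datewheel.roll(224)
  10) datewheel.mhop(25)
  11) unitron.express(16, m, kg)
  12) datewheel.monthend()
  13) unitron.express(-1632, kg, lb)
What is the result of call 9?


·→ unitron.express(v→-137, u_from→K, u_to→C)
·← -8203/20
·→ unitron.express(v→61/5, u_from→C, u_to→m)
·← ToolError: incompatible units
·→ datewheel.mhop(n→20)
·← 1883-06-24
·→ unitron.express(v→-81, u_from→min, u_to→week)
·← -9/1120
·→ unitron.express(v→-6858, u_from→ft, u_to→mi)
·← -1143/880
·→ datewheel.untilx(d→1884-08-05)
·← 408
·→ datewheel.monthend()
·← 1883-06-30
·→ unitron.express(v→5685, u_from→min, u_to→week)
·← 379/672
·→ datewheel.roll(n→224)
·← 1884-02-09
·→ datewheel.mhop(n→25)
·← 1886-03-09
·→ unitron.express(v→16, u_from→m, u_to→kg)
·← ToolError: incompatible units
·→ datewheel.monthend()
·← 1886-03-31
·→ unitron.express(v→-1632, u_from→kg, u_to→lb)
·← -163200000000/45359237

Answer: 1884-02-09
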